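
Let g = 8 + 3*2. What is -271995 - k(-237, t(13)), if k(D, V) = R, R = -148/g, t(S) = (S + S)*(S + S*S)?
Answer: -1903891/7 ≈ -2.7198e+5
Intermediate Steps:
g = 14 (g = 8 + 6 = 14)
t(S) = 2*S*(S + S²) (t(S) = (2*S)*(S + S²) = 2*S*(S + S²))
R = -74/7 (R = -148/14 = -148*1/14 = -74/7 ≈ -10.571)
k(D, V) = -74/7
-271995 - k(-237, t(13)) = -271995 - 1*(-74/7) = -271995 + 74/7 = -1903891/7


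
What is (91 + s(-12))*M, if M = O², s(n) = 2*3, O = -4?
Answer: 1552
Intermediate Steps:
s(n) = 6
M = 16 (M = (-4)² = 16)
(91 + s(-12))*M = (91 + 6)*16 = 97*16 = 1552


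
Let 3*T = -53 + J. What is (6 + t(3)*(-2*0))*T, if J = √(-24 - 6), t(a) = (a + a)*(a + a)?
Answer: -106 + 2*I*√30 ≈ -106.0 + 10.954*I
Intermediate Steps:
t(a) = 4*a² (t(a) = (2*a)*(2*a) = 4*a²)
J = I*√30 (J = √(-30) = I*√30 ≈ 5.4772*I)
T = -53/3 + I*√30/3 (T = (-53 + I*√30)/3 = -53/3 + I*√30/3 ≈ -17.667 + 1.8257*I)
(6 + t(3)*(-2*0))*T = (6 + (4*3²)*(-2*0))*(-53/3 + I*√30/3) = (6 + (4*9)*0)*(-53/3 + I*√30/3) = (6 + 36*0)*(-53/3 + I*√30/3) = (6 + 0)*(-53/3 + I*√30/3) = 6*(-53/3 + I*√30/3) = -106 + 2*I*√30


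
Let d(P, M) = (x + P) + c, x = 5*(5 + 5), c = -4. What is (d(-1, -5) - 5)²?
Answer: 1600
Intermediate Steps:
x = 50 (x = 5*10 = 50)
d(P, M) = 46 + P (d(P, M) = (50 + P) - 4 = 46 + P)
(d(-1, -5) - 5)² = ((46 - 1) - 5)² = (45 - 5)² = 40² = 1600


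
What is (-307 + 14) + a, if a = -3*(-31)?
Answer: -200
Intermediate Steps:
a = 93
(-307 + 14) + a = (-307 + 14) + 93 = -293 + 93 = -200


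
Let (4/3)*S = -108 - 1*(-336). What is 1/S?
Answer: 1/171 ≈ 0.0058480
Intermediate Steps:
S = 171 (S = 3*(-108 - 1*(-336))/4 = 3*(-108 + 336)/4 = (¾)*228 = 171)
1/S = 1/171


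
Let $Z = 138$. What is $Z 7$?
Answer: $966$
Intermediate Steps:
$Z 7 = 138 \cdot 7 = 966$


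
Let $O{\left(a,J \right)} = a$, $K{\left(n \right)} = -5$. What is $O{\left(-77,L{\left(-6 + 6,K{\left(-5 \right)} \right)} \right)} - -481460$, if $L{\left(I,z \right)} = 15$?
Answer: $481383$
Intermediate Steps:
$O{\left(-77,L{\left(-6 + 6,K{\left(-5 \right)} \right)} \right)} - -481460 = -77 - -481460 = -77 + 481460 = 481383$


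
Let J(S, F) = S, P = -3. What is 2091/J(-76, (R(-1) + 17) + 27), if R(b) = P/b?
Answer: -2091/76 ≈ -27.513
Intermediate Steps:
R(b) = -3/b
2091/J(-76, (R(-1) + 17) + 27) = 2091/(-76) = 2091*(-1/76) = -2091/76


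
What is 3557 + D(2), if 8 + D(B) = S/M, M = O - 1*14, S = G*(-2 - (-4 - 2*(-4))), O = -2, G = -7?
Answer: 28371/8 ≈ 3546.4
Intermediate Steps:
S = 42 (S = -7*(-2 - (-4 - 2*(-4))) = -7*(-2 - (-4 + 8)) = -7*(-2 - 1*4) = -7*(-2 - 4) = -7*(-6) = 42)
M = -16 (M = -2 - 1*14 = -2 - 14 = -16)
D(B) = -85/8 (D(B) = -8 + 42/(-16) = -8 + 42*(-1/16) = -8 - 21/8 = -85/8)
3557 + D(2) = 3557 - 85/8 = 28371/8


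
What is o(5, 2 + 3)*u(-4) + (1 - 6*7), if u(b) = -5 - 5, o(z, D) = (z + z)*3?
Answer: -341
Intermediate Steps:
o(z, D) = 6*z (o(z, D) = (2*z)*3 = 6*z)
u(b) = -10
o(5, 2 + 3)*u(-4) + (1 - 6*7) = (6*5)*(-10) + (1 - 6*7) = 30*(-10) + (1 - 42) = -300 - 41 = -341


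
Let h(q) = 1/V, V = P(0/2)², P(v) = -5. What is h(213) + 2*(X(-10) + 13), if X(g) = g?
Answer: 151/25 ≈ 6.0400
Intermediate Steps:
V = 25 (V = (-5)² = 25)
h(q) = 1/25
h(213) + 2*(X(-10) + 13) = 1/25 + 2*(-10 + 13) = 1/25 + 2*3 = 1/25 + 6 = 151/25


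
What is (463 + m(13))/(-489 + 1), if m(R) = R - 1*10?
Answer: -233/244 ≈ -0.95492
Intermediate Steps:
m(R) = -10 + R (m(R) = R - 10 = -10 + R)
(463 + m(13))/(-489 + 1) = (463 + (-10 + 13))/(-489 + 1) = (463 + 3)/(-488) = 466*(-1/488) = -233/244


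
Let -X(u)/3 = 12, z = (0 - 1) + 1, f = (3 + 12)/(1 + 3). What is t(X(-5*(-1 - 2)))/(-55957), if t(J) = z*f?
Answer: 0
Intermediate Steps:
f = 15/4 ≈ 3.7500
z = 0 (z = -1 + 1 = 0)
X(u) = -36 (X(u) = -3*12 = -36)
t(J) = 0 (t(J) = 0*(15/4) = 0)
t(X(-5*(-1 - 2)))/(-55957) = 0/(-55957) = 0*(-1/55957) = 0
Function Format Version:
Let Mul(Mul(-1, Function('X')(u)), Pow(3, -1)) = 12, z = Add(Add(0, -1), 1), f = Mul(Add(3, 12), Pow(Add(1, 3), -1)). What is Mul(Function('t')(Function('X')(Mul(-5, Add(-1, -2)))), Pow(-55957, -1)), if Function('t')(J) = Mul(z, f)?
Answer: 0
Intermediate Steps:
f = Rational(15, 4) (f = Mul(15, Pow(4, -1)) = Mul(15, Rational(1, 4)) = Rational(15, 4) ≈ 3.7500)
z = 0 (z = Add(-1, 1) = 0)
Function('X')(u) = -36 (Function('X')(u) = Mul(-3, 12) = -36)
Function('t')(J) = 0 (Function('t')(J) = Mul(0, Rational(15, 4)) = 0)
Mul(Function('t')(Function('X')(Mul(-5, Add(-1, -2)))), Pow(-55957, -1)) = Mul(0, Pow(-55957, -1)) = Mul(0, Rational(-1, 55957)) = 0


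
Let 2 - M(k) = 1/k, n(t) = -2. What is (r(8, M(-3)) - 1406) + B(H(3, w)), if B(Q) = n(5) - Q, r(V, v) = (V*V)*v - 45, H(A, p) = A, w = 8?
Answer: -3920/3 ≈ -1306.7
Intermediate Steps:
M(k) = 2 - 1/k
r(V, v) = -45 + v*V² (r(V, v) = V²*v - 45 = v*V² - 45 = -45 + v*V²)
B(Q) = -2 - Q
(r(8, M(-3)) - 1406) + B(H(3, w)) = ((-45 + (2 - 1/(-3))*8²) - 1406) + (-2 - 1*3) = ((-45 + (2 - 1*(-⅓))*64) - 1406) + (-2 - 3) = ((-45 + (2 + ⅓)*64) - 1406) - 5 = ((-45 + (7/3)*64) - 1406) - 5 = ((-45 + 448/3) - 1406) - 5 = (313/3 - 1406) - 5 = -3905/3 - 5 = -3920/3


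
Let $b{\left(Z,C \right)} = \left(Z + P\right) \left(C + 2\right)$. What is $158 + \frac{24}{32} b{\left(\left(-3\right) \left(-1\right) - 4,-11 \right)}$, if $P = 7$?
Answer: $\frac{235}{2} \approx 117.5$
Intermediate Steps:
$b{\left(Z,C \right)} = \left(2 + C\right) \left(7 + Z\right)$ ($b{\left(Z,C \right)} = \left(Z + 7\right) \left(C + 2\right) = \left(7 + Z\right) \left(2 + C\right) = \left(2 + C\right) \left(7 + Z\right)$)
$158 + \frac{24}{32} b{\left(\left(-3\right) \left(-1\right) - 4,-11 \right)} = 158 + \frac{24}{32} \left(14 + 2 \left(\left(-3\right) \left(-1\right) - 4\right) + 7 \left(-11\right) - 11 \left(\left(-3\right) \left(-1\right) - 4\right)\right) = 158 + 24 \cdot \frac{1}{32} \left(14 + 2 \left(3 - 4\right) - 77 - 11 \left(3 - 4\right)\right) = 158 + \frac{3 \left(14 + 2 \left(-1\right) - 77 - -11\right)}{4} = 158 + \frac{3 \left(14 - 2 - 77 + 11\right)}{4} = 158 + \frac{3}{4} \left(-54\right) = 158 - \frac{81}{2} = \frac{235}{2}$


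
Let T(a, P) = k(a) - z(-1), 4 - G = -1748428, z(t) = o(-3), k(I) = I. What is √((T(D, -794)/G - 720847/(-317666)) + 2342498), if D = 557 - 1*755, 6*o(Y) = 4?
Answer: √25405114426937687551384651299/104140762446 ≈ 1530.5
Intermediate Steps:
o(Y) = ⅔ (o(Y) = (⅙)*4 = ⅔)
z(t) = ⅔
D = -198 (D = 557 - 755 = -198)
G = 1748432 (G = 4 - 1*(-1748428) = 4 + 1748428 = 1748432)
T(a, P) = -⅔ + a (T(a, P) = a - 1*⅔ = a - ⅔ = -⅔ + a)
√((T(D, -794)/G - 720847/(-317666)) + 2342498) = √(((-⅔ - 198)/1748432 - 720847/(-317666)) + 2342498) = √((-596/3*1/1748432 - 720847*(-1/317666)) + 2342498) = √((-149/1311324 + 720847/317666) + 2342498) = √(472608319597/208281524892 + 2342498) = √(487899528104779813/208281524892) = √25405114426937687551384651299/104140762446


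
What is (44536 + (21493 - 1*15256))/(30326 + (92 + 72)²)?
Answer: 50773/57222 ≈ 0.88730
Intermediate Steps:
(44536 + (21493 - 1*15256))/(30326 + (92 + 72)²) = (44536 + (21493 - 15256))/(30326 + 164²) = (44536 + 6237)/(30326 + 26896) = 50773/57222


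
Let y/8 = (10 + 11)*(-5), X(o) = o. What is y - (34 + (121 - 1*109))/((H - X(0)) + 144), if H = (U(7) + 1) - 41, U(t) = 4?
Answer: -45383/54 ≈ -840.43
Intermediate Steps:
y = -840 (y = 8*((10 + 11)*(-5)) = 8*(21*(-5)) = 8*(-105) = -840)
H = -36 (H = (4 + 1) - 41 = 5 - 41 = -36)
y - (34 + (121 - 1*109))/((H - X(0)) + 144) = -840 - (34 + (121 - 1*109))/((-36 - 1*0) + 144) = -840 - (34 + (121 - 109))/((-36 + 0) + 144) = -840 - (34 + 12)/(-36 + 144) = -840 - 46/108 = -840 - 1*23/54 = -840 - 23/54 = -45383/54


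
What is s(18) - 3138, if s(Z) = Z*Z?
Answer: -2814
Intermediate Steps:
s(Z) = Z²
s(18) - 3138 = 18² - 3138 = 324 - 3138 = -2814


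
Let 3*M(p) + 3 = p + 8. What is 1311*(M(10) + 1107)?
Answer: 1457832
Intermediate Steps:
M(p) = 5/3 + p/3 (M(p) = -1 + (p + 8)/3 = -1 + (8 + p)/3 = -1 + (8/3 + p/3) = 5/3 + p/3)
1311*(M(10) + 1107) = 1311*((5/3 + (⅓)*10) + 1107) = 1311*((5/3 + 10/3) + 1107) = 1311*(5 + 1107) = 1311*1112 = 1457832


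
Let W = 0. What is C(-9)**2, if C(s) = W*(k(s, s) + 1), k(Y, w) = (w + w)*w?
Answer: 0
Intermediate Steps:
k(Y, w) = 2*w**2 (k(Y, w) = (2*w)*w = 2*w**2)
C(s) = 0 (C(s) = 0*(2*s**2 + 1) = 0*(1 + 2*s**2) = 0)
C(-9)**2 = 0**2 = 0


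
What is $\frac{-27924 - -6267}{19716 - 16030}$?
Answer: $- \frac{21657}{3686} \approx -5.8755$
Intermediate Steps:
$\frac{-27924 - -6267}{19716 - 16030} = \frac{-27924 + \left(-16 + 6283\right)}{3686} = \left(-27924 + 6267\right) \frac{1}{3686} = \left(-21657\right) \frac{1}{3686} = - \frac{21657}{3686}$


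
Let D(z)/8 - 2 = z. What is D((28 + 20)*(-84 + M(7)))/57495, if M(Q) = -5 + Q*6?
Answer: -18032/57495 ≈ -0.31363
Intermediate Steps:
M(Q) = -5 + 6*Q
D(z) = 16 + 8*z
D((28 + 20)*(-84 + M(7)))/57495 = (16 + 8*((28 + 20)*(-84 + (-5 + 6*7))))/57495 = (16 + 8*(48*(-84 + (-5 + 42))))*(1/57495) = (16 + 8*(48*(-84 + 37)))*(1/57495) = (16 + 8*(48*(-47)))*(1/57495) = (16 + 8*(-2256))*(1/57495) = (16 - 18048)*(1/57495) = -18032*1/57495 = -18032/57495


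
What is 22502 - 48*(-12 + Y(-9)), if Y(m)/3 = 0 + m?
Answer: 24374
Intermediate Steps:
Y(m) = 3*m (Y(m) = 3*(0 + m) = 3*m)
22502 - 48*(-12 + Y(-9)) = 22502 - 48*(-12 + 3*(-9)) = 22502 - 48*(-12 - 27) = 22502 - 48*(-39) = 22502 - 1*(-1872) = 22502 + 1872 = 24374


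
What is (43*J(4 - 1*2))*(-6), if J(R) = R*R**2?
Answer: -2064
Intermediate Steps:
J(R) = R**3
(43*J(4 - 1*2))*(-6) = (43*(4 - 1*2)**3)*(-6) = (43*(4 - 2)**3)*(-6) = (43*2**3)*(-6) = (43*8)*(-6) = 344*(-6) = -2064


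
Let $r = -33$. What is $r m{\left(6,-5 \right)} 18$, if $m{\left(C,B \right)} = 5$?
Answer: $-2970$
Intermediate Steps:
$r m{\left(6,-5 \right)} 18 = \left(-33\right) 5 \cdot 18 = \left(-165\right) 18 = -2970$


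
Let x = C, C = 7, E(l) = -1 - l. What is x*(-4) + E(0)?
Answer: -29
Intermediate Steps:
x = 7
x*(-4) + E(0) = 7*(-4) + (-1 - 1*0) = -28 + (-1 + 0) = -28 - 1 = -29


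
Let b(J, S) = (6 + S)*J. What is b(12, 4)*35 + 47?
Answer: 4247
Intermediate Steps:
b(J, S) = J*(6 + S)
b(12, 4)*35 + 47 = (12*(6 + 4))*35 + 47 = (12*10)*35 + 47 = 120*35 + 47 = 4200 + 47 = 4247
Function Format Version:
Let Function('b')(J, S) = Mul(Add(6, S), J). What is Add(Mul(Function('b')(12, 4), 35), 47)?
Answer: 4247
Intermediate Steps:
Function('b')(J, S) = Mul(J, Add(6, S))
Add(Mul(Function('b')(12, 4), 35), 47) = Add(Mul(Mul(12, Add(6, 4)), 35), 47) = Add(Mul(Mul(12, 10), 35), 47) = Add(Mul(120, 35), 47) = Add(4200, 47) = 4247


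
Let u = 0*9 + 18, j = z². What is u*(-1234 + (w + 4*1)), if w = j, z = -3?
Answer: -21978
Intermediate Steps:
j = 9 (j = (-3)² = 9)
w = 9
u = 18 (u = 0 + 18 = 18)
u*(-1234 + (w + 4*1)) = 18*(-1234 + (9 + 4*1)) = 18*(-1234 + (9 + 4)) = 18*(-1234 + 13) = 18*(-1221) = -21978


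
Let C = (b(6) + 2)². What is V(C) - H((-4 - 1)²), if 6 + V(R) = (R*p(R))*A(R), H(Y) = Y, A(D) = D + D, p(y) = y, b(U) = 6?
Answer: 524257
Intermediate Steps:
A(D) = 2*D
C = 64 (C = (6 + 2)² = 8² = 64)
V(R) = -6 + 2*R³ (V(R) = -6 + (R*R)*(2*R) = -6 + R²*(2*R) = -6 + 2*R³)
V(C) - H((-4 - 1)²) = (-6 + 2*64³) - (-4 - 1)² = (-6 + 2*262144) - 1*(-5)² = (-6 + 524288) - 1*25 = 524282 - 25 = 524257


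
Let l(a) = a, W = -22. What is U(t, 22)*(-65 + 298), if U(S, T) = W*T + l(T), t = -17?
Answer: -107646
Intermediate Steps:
U(S, T) = -21*T (U(S, T) = -22*T + T = -21*T)
U(t, 22)*(-65 + 298) = (-21*22)*(-65 + 298) = -462*233 = -107646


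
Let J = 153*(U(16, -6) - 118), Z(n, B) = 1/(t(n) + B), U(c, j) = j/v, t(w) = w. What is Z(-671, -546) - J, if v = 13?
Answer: 286749527/15821 ≈ 18125.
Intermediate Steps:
U(c, j) = j/13
Z(n, B) = 1/(B + n) (Z(n, B) = 1/(n + B) = 1/(B + n))
J = -235620/13 (J = 153*((1/13)*(-6) - 118) = 153*(-6/13 - 118) = 153*(-1540/13) = -235620/13 ≈ -18125.)
Z(-671, -546) - J = 1/(-546 - 671) - 1*(-235620/13) = 1/(-1217) + 235620/13 = -1/1217 + 235620/13 = 286749527/15821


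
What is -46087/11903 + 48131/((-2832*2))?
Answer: -833940061/67418592 ≈ -12.370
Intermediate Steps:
-46087/11903 + 48131/((-2832*2)) = -46087*1/11903 + 48131/(-5664) = -46087/11903 + 48131*(-1/5664) = -46087/11903 - 48131/5664 = -833940061/67418592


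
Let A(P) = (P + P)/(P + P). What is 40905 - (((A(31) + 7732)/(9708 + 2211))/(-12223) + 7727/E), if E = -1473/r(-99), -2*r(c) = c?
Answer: 5889164764786643/143063590134 ≈ 41165.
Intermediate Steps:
r(c) = -c/2
A(P) = 1 (A(P) = (2*P)/((2*P)) = (2*P)*(1/(2*P)) = 1)
E = -982/33 (E = -1473/((-1/2*(-99))) = -1473/99/2 = -1473*2/99 = -982/33 ≈ -29.758)
40905 - (((A(31) + 7732)/(9708 + 2211))/(-12223) + 7727/E) = 40905 - (((1 + 7732)/(9708 + 2211))/(-12223) + 7727/(-982/33)) = 40905 - ((7733/11919)*(-1/12223) + 7727*(-33/982)) = 40905 - ((7733*(1/11919))*(-1/12223) - 254991/982) = 40905 - ((7733/11919)*(-1/12223) - 254991/982) = 40905 - (-7733/145685937 - 254991/982) = 40905 - 1*(-37148610355373/143063590134) = 40905 + 37148610355373/143063590134 = 5889164764786643/143063590134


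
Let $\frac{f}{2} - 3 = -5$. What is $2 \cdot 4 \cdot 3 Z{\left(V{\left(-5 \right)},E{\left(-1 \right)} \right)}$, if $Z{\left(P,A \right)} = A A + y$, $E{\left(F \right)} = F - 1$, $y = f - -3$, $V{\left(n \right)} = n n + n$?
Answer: $72$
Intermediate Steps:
$f = -4$ ($f = 6 + 2 \left(-5\right) = 6 - 10 = -4$)
$V{\left(n \right)} = n + n^{2}$ ($V{\left(n \right)} = n^{2} + n = n + n^{2}$)
$y = -1$ ($y = -4 - -3 = -4 + 3 = -1$)
$E{\left(F \right)} = -1 + F$
$Z{\left(P,A \right)} = -1 + A^{2}$ ($Z{\left(P,A \right)} = A A - 1 = A^{2} - 1 = -1 + A^{2}$)
$2 \cdot 4 \cdot 3 Z{\left(V{\left(-5 \right)},E{\left(-1 \right)} \right)} = 2 \cdot 4 \cdot 3 \left(-1 + \left(-1 - 1\right)^{2}\right) = 8 \cdot 3 \left(-1 + \left(-2\right)^{2}\right) = 24 \left(-1 + 4\right) = 24 \cdot 3 = 72$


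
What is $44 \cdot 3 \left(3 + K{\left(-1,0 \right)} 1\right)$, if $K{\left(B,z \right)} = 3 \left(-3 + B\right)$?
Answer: $-1188$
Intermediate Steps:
$K{\left(B,z \right)} = -9 + 3 B$
$44 \cdot 3 \left(3 + K{\left(-1,0 \right)} 1\right) = 44 \cdot 3 \left(3 + \left(-9 + 3 \left(-1\right)\right) 1\right) = 132 \left(3 + \left(-9 - 3\right) 1\right) = 132 \left(3 - 12\right) = 132 \left(-9\right) = -1188$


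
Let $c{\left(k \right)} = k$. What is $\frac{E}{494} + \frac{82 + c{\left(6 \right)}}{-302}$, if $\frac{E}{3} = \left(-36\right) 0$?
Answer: $- \frac{44}{151} \approx -0.29139$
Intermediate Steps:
$E = 0$ ($E = 3 \left(\left(-36\right) 0\right) = 3 \cdot 0 = 0$)
$\frac{E}{494} + \frac{82 + c{\left(6 \right)}}{-302} = \frac{0}{494} + \frac{82 + 6}{-302} = 0 \cdot \frac{1}{494} + 88 \left(- \frac{1}{302}\right) = 0 - \frac{44}{151} = - \frac{44}{151}$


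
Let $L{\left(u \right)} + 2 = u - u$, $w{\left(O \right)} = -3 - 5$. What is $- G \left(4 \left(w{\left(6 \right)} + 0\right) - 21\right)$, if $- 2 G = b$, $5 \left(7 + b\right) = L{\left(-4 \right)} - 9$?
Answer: $\frac{1219}{5} \approx 243.8$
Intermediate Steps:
$w{\left(O \right)} = -8$
$L{\left(u \right)} = -2$ ($L{\left(u \right)} = -2 + \left(u - u\right) = -2 + 0 = -2$)
$b = - \frac{46}{5}$ ($b = -7 + \frac{-2 - 9}{5} = -7 + \frac{1}{5} \left(-11\right) = -7 - \frac{11}{5} = - \frac{46}{5} \approx -9.2$)
$G = \frac{23}{5}$ ($G = \left(- \frac{1}{2}\right) \left(- \frac{46}{5}\right) = \frac{23}{5} \approx 4.6$)
$- G \left(4 \left(w{\left(6 \right)} + 0\right) - 21\right) = - \frac{23 \left(4 \left(-8 + 0\right) - 21\right)}{5} = - \frac{23 \left(4 \left(-8\right) - 21\right)}{5} = - \frac{23 \left(-32 - 21\right)}{5} = - \frac{23 \left(-53\right)}{5} = \left(-1\right) \left(- \frac{1219}{5}\right) = \frac{1219}{5}$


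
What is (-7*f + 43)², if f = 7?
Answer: 36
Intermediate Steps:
(-7*f + 43)² = (-7*7 + 43)² = (-49 + 43)² = (-6)² = 36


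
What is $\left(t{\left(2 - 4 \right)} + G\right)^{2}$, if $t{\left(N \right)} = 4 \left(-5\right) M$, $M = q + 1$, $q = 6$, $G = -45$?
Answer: $34225$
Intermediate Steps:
$M = 7$ ($M = 6 + 1 = 7$)
$t{\left(N \right)} = -140$ ($t{\left(N \right)} = 4 \left(-5\right) 7 = \left(-20\right) 7 = -140$)
$\left(t{\left(2 - 4 \right)} + G\right)^{2} = \left(-140 - 45\right)^{2} = \left(-185\right)^{2} = 34225$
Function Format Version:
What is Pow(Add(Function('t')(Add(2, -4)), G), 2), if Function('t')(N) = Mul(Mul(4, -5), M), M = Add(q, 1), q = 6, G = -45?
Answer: 34225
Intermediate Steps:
M = 7 (M = Add(6, 1) = 7)
Function('t')(N) = -140 (Function('t')(N) = Mul(Mul(4, -5), 7) = Mul(-20, 7) = -140)
Pow(Add(Function('t')(Add(2, -4)), G), 2) = Pow(Add(-140, -45), 2) = Pow(-185, 2) = 34225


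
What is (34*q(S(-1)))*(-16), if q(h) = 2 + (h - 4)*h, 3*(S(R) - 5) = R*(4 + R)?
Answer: -1088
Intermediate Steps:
S(R) = 5 + R*(4 + R)/3 (S(R) = 5 + (R*(4 + R))/3 = 5 + R*(4 + R)/3)
q(h) = 2 + h*(-4 + h) (q(h) = 2 + (-4 + h)*h = 2 + h*(-4 + h))
(34*q(S(-1)))*(-16) = (34*(2 + (5 + (1/3)*(-1)**2 + (4/3)*(-1))**2 - 4*(5 + (1/3)*(-1)**2 + (4/3)*(-1))))*(-16) = (34*(2 + (5 + (1/3)*1 - 4/3)**2 - 4*(5 + (1/3)*1 - 4/3)))*(-16) = (34*(2 + (5 + 1/3 - 4/3)**2 - 4*(5 + 1/3 - 4/3)))*(-16) = (34*(2 + 4**2 - 4*4))*(-16) = (34*(2 + 16 - 16))*(-16) = (34*2)*(-16) = 68*(-16) = -1088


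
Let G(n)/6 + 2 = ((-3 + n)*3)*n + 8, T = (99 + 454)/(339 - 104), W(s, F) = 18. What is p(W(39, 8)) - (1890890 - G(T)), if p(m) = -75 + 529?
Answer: -104398853008/55225 ≈ -1.8904e+6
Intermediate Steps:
p(m) = 454
T = 553/235 ≈ 2.3532
G(n) = 36 + 6*n*(-9 + 3*n) (G(n) = -12 + 6*(((-3 + n)*3)*n + 8) = -12 + 6*((-9 + 3*n)*n + 8) = -12 + 6*(n*(-9 + 3*n) + 8) = -12 + 6*(8 + n*(-9 + 3*n)) = -12 + (48 + 6*n*(-9 + 3*n)) = 36 + 6*n*(-9 + 3*n))
p(W(39, 8)) - (1890890 - G(T)) = 454 - (1890890 - (36 - 54*553/235 + 18*(553/235)**2)) = 454 - (1890890 - (36 - 29862/235 + 18*(305809/55225))) = 454 - (1890890 - (36 - 29862/235 + 5504562/55225)) = 454 - (1890890 - 1*475092/55225) = 454 - (1890890 - 475092/55225) = 454 - 1*104423925158/55225 = 454 - 104423925158/55225 = -104398853008/55225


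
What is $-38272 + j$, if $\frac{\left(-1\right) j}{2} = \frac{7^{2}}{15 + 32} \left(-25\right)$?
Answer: $- \frac{1796334}{47} \approx -38220.0$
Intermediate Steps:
$j = \frac{2450}{47}$ ($j = - 2 \frac{7^{2}}{15 + 32} \left(-25\right) = - 2 \cdot \frac{49}{47} \left(-25\right) = \left(-2\right) \left(- \frac{1225}{47}\right) = \frac{2450}{47} \approx 52.128$)
$-38272 + j = -38272 + \frac{2450}{47} = - \frac{1796334}{47}$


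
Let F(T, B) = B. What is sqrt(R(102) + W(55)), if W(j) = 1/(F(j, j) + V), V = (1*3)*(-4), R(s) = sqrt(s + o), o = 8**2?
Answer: sqrt(43 + 1849*sqrt(166))/43 ≈ 3.5927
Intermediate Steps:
o = 64
R(s) = sqrt(64 + s) (R(s) = sqrt(s + 64) = sqrt(64 + s))
V = -12 (V = 3*(-4) = -12)
W(j) = 1/(-12 + j) (W(j) = 1/(j - 12) = 1/(-12 + j))
sqrt(R(102) + W(55)) = sqrt(sqrt(64 + 102) + 1/(-12 + 55)) = sqrt(sqrt(166) + 1/43) = sqrt(1/43 + sqrt(166))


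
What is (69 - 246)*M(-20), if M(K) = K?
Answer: 3540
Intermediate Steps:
(69 - 246)*M(-20) = (69 - 246)*(-20) = -177*(-20) = 3540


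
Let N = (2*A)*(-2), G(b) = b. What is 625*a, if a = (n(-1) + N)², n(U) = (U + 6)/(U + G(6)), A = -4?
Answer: 180625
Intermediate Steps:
N = 16 (N = (2*(-4))*(-2) = -8*(-2) = 16)
n(U) = 1 (n(U) = (U + 6)/(U + 6) = (6 + U)/(6 + U) = 1)
a = 289 (a = (1 + 16)² = 17² = 289)
625*a = 625*289 = 180625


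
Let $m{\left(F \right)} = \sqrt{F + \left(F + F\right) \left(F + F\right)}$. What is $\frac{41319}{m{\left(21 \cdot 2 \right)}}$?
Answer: $\frac{13773 \sqrt{42}}{182} \approx 490.44$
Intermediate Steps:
$m{\left(F \right)} = \sqrt{F + 4 F^{2}}$ ($m{\left(F \right)} = \sqrt{F + 2 F 2 F} = \sqrt{F + 4 F^{2}}$)
$\frac{41319}{m{\left(21 \cdot 2 \right)}} = \frac{41319}{\sqrt{21 \cdot 2 \left(1 + 4 \cdot 21 \cdot 2\right)}} = \frac{41319}{\sqrt{42 \left(1 + 4 \cdot 42\right)}} = \frac{41319}{\sqrt{42 \left(1 + 168\right)}} = \frac{41319}{\sqrt{42 \cdot 169}} = \frac{41319}{\sqrt{7098}} = \frac{41319}{13 \sqrt{42}} = 41319 \frac{\sqrt{42}}{546} = \frac{13773 \sqrt{42}}{182}$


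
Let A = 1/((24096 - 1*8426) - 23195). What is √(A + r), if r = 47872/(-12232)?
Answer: I*√171277946021/209195 ≈ 1.9783*I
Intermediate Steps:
A = -1/7525 (A = 1/((24096 - 8426) - 23195) = 1/(15670 - 23195) = 1/(-7525) = -1/7525 ≈ -0.00013289)
r = -544/139 (r = 47872*(-1/12232) = -544/139 ≈ -3.9137)
√(A + r) = √(-1/7525 - 544/139) = √(-4093739/1045975) = I*√171277946021/209195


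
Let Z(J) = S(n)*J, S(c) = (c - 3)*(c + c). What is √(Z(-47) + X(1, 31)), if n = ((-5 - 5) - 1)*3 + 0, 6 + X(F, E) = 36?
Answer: I*√111642 ≈ 334.13*I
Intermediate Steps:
X(F, E) = 30 (X(F, E) = -6 + 36 = 30)
n = -33 (n = (-10 - 1)*3 + 0 = -11*3 + 0 = -33 + 0 = -33)
S(c) = 2*c*(-3 + c) (S(c) = (-3 + c)*(2*c) = 2*c*(-3 + c))
Z(J) = 2376*J (Z(J) = (2*(-33)*(-3 - 33))*J = (2*(-33)*(-36))*J = 2376*J)
√(Z(-47) + X(1, 31)) = √(2376*(-47) + 30) = √(-111672 + 30) = √(-111642) = I*√111642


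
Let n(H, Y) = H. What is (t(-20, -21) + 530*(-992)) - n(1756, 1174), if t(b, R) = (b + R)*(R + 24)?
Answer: -527639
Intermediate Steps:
t(b, R) = (24 + R)*(R + b) (t(b, R) = (R + b)*(24 + R) = (24 + R)*(R + b))
(t(-20, -21) + 530*(-992)) - n(1756, 1174) = (((-21)² + 24*(-21) + 24*(-20) - 21*(-20)) + 530*(-992)) - 1*1756 = ((441 - 504 - 480 + 420) - 525760) - 1756 = (-123 - 525760) - 1756 = -525883 - 1756 = -527639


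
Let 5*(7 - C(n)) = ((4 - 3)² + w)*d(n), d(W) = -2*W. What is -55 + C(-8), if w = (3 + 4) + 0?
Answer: -368/5 ≈ -73.600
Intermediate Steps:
w = 7 (w = 7 + 0 = 7)
C(n) = 7 + 16*n/5 (C(n) = 7 - ((4 - 3)² + 7)*(-2*n)/5 = 7 - (1² + 7)*(-2*n)/5 = 7 - (1 + 7)*(-2*n)/5 = 7 - 8*(-2*n)/5 = 7 - (-16)*n/5 = 7 + 16*n/5)
-55 + C(-8) = -55 + (7 + (16/5)*(-8)) = -55 + (7 - 128/5) = -55 - 93/5 = -368/5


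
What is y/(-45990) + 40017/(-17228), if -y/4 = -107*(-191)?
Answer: -2959091/5426820 ≈ -0.54527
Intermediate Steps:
y = -81748 (y = -(-428)*(-191) = -4*20437 = -81748)
y/(-45990) + 40017/(-17228) = -81748/(-45990) + 40017/(-17228) = -81748*(-1/45990) + 40017*(-1/17228) = 40874/22995 - 40017/17228 = -2959091/5426820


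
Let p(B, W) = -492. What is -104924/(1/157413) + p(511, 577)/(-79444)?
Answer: -328032252415809/19861 ≈ -1.6516e+10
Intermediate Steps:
-104924/(1/157413) + p(511, 577)/(-79444) = -104924/(1/157413) - 492/(-79444) = -104924/1/157413 - 492*(-1/79444) = -104924*157413 + 123/19861 = -16516401612 + 123/19861 = -328032252415809/19861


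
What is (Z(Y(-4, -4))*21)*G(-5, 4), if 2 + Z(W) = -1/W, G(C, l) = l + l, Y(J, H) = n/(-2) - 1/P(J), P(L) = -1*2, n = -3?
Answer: -420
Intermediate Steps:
P(L) = -2
Y(J, H) = 2 (Y(J, H) = -3/(-2) - 1/(-2) = -3*(-½) - 1*(-½) = 3/2 + ½ = 2)
G(C, l) = 2*l
Z(W) = -2 - 1/W
(Z(Y(-4, -4))*21)*G(-5, 4) = ((-2 - 1/2)*21)*(2*4) = ((-2 - 1*½)*21)*8 = ((-2 - ½)*21)*8 = -5/2*21*8 = -105/2*8 = -420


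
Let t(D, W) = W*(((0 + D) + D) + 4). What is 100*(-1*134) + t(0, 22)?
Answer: -13312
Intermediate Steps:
t(D, W) = W*(4 + 2*D) (t(D, W) = W*((D + D) + 4) = W*(2*D + 4) = W*(4 + 2*D))
100*(-1*134) + t(0, 22) = 100*(-1*134) + 2*22*(2 + 0) = 100*(-134) + 2*22*2 = -13400 + 88 = -13312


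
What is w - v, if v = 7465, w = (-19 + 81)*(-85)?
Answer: -12735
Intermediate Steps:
w = -5270 (w = 62*(-85) = -5270)
w - v = -5270 - 1*7465 = -5270 - 7465 = -12735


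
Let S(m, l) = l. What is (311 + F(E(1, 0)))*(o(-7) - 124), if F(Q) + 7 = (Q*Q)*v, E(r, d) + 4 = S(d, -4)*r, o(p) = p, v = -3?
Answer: -14672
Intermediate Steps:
E(r, d) = -4 - 4*r
F(Q) = -7 - 3*Q² (F(Q) = -7 + (Q*Q)*(-3) = -7 + Q²*(-3) = -7 - 3*Q²)
(311 + F(E(1, 0)))*(o(-7) - 124) = (311 + (-7 - 3*(-4 - 4*1)²))*(-7 - 124) = (311 + (-7 - 3*(-4 - 4)²))*(-131) = (311 + (-7 - 3*(-8)²))*(-131) = (311 + (-7 - 3*64))*(-131) = (311 + (-7 - 192))*(-131) = (311 - 199)*(-131) = 112*(-131) = -14672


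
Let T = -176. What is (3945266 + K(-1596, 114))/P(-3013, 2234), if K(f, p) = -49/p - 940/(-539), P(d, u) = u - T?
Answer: 48484179077/29616972 ≈ 1637.0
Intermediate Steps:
P(d, u) = 176 + u (P(d, u) = u - 1*(-176) = u + 176 = 176 + u)
K(f, p) = 940/539 - 49/p (K(f, p) = -49/p - 940*(-1/539) = -49/p + 940/539 = 940/539 - 49/p)
(3945266 + K(-1596, 114))/P(-3013, 2234) = (3945266 + (940/539 - 49/114))/(176 + 2234) = (3945266 + (940/539 - 49*1/114))/2410 = (3945266 + (940/539 - 49/114))*(1/2410) = (3945266 + 80749/61446)*(1/2410) = (242420895385/61446)*(1/2410) = 48484179077/29616972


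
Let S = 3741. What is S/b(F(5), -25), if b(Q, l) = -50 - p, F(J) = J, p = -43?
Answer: -3741/7 ≈ -534.43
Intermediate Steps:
b(Q, l) = -7 (b(Q, l) = -50 - 1*(-43) = -50 + 43 = -7)
S/b(F(5), -25) = 3741/(-7) = 3741*(-1/7) = -3741/7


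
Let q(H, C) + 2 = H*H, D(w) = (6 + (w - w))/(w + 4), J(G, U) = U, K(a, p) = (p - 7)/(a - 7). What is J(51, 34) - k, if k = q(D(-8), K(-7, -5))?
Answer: 135/4 ≈ 33.750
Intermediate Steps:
K(a, p) = (-7 + p)/(-7 + a)
D(w) = 6/(4 + w) (D(w) = (6 + 0)/(4 + w) = 6/(4 + w))
q(H, C) = -2 + H² (q(H, C) = -2 + H*H = -2 + H²)
k = ¼ (k = -2 + (6/(4 - 8))² = -2 + (6/(-4))² = -2 + (6*(-¼))² = -2 + (-3/2)² = -2 + 9/4 = ¼ ≈ 0.25000)
J(51, 34) - k = 34 - 1*¼ = 34 - ¼ = 135/4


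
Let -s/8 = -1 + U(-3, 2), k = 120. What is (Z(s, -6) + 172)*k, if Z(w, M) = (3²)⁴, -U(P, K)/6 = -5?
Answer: 807960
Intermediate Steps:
U(P, K) = 30 (U(P, K) = -6*(-5) = 30)
s = -232 (s = -8*(-1 + 30) = -8*29 = -232)
Z(w, M) = 6561 (Z(w, M) = 9⁴ = 6561)
(Z(s, -6) + 172)*k = (6561 + 172)*120 = 6733*120 = 807960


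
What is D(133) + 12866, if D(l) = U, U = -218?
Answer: 12648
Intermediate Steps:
D(l) = -218
D(133) + 12866 = -218 + 12866 = 12648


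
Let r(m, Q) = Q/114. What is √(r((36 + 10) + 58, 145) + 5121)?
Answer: √66569046/114 ≈ 71.570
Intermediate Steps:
r(m, Q) = Q/114 (r(m, Q) = Q*(1/114) = Q/114)
√(r((36 + 10) + 58, 145) + 5121) = √((1/114)*145 + 5121) = √(145/114 + 5121) = √(583939/114) = √66569046/114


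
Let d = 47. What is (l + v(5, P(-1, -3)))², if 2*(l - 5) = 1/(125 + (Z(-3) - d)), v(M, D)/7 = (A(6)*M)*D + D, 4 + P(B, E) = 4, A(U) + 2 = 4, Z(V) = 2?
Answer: 641601/25600 ≈ 25.063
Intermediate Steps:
A(U) = 2 (A(U) = -2 + 4 = 2)
P(B, E) = 0 (P(B, E) = -4 + 4 = 0)
v(M, D) = 7*D + 14*D*M (v(M, D) = 7*((2*M)*D + D) = 7*(2*D*M + D) = 7*(D + 2*D*M) = 7*D + 14*D*M)
l = 801/160 (l = 5 + 1/(2*(125 + (2 - 1*47))) = 5 + 1/(2*(125 + (2 - 47))) = 5 + 1/(2*(125 - 45)) = 5 + (½)/80 = 5 + (½)*(1/80) = 5 + 1/160 = 801/160 ≈ 5.0062)
(l + v(5, P(-1, -3)))² = (801/160 + 7*0*(1 + 2*5))² = (801/160 + 7*0*(1 + 10))² = (801/160 + 7*0*11)² = (801/160 + 0)² = (801/160)² = 641601/25600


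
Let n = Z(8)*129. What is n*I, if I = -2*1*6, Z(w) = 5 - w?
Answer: 4644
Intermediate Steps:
I = -12 (I = -2*6 = -12)
n = -387 (n = (5 - 1*8)*129 = (5 - 8)*129 = -3*129 = -387)
n*I = -387*(-12) = 4644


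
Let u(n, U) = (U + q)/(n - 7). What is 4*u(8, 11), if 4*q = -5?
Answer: 39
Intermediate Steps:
q = -5/4 (q = (¼)*(-5) = -5/4 ≈ -1.2500)
u(n, U) = (-5/4 + U)/(-7 + n) (u(n, U) = (U - 5/4)/(n - 7) = (-5/4 + U)/(-7 + n))
4*u(8, 11) = 4*((-5/4 + 11)/(-7 + 8)) = 4*((39/4)/1) = 4*(1*(39/4)) = 4*(39/4) = 39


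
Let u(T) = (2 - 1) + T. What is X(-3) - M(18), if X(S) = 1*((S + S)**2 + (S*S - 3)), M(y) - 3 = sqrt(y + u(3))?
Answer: 39 - sqrt(22) ≈ 34.310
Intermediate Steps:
u(T) = 1 + T
M(y) = 3 + sqrt(4 + y) (M(y) = 3 + sqrt(y + (1 + 3)) = 3 + sqrt(y + 4) = 3 + sqrt(4 + y))
X(S) = -3 + 5*S**2 (X(S) = 1*((2*S)**2 + (S**2 - 3)) = 1*(4*S**2 + (-3 + S**2)) = 1*(-3 + 5*S**2) = -3 + 5*S**2)
X(-3) - M(18) = (-3 + 5*(-3)**2) - (3 + sqrt(4 + 18)) = (-3 + 5*9) - (3 + sqrt(22)) = (-3 + 45) + (-3 - sqrt(22)) = 42 + (-3 - sqrt(22)) = 39 - sqrt(22)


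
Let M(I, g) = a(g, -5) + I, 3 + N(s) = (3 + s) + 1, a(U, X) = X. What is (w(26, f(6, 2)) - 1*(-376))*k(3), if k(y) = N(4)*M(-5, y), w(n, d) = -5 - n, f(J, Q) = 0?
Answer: -17250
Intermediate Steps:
N(s) = 1 + s (N(s) = -3 + ((3 + s) + 1) = -3 + (4 + s) = 1 + s)
M(I, g) = -5 + I
k(y) = -50 (k(y) = (1 + 4)*(-5 - 5) = 5*(-10) = -50)
(w(26, f(6, 2)) - 1*(-376))*k(3) = ((-5 - 1*26) - 1*(-376))*(-50) = ((-5 - 26) + 376)*(-50) = (-31 + 376)*(-50) = 345*(-50) = -17250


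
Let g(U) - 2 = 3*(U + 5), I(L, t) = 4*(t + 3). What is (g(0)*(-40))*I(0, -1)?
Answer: -5440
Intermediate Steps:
I(L, t) = 12 + 4*t (I(L, t) = 4*(3 + t) = 12 + 4*t)
g(U) = 17 + 3*U (g(U) = 2 + 3*(U + 5) = 2 + 3*(5 + U) = 2 + (15 + 3*U) = 17 + 3*U)
(g(0)*(-40))*I(0, -1) = ((17 + 3*0)*(-40))*(12 + 4*(-1)) = ((17 + 0)*(-40))*(12 - 4) = (17*(-40))*8 = -680*8 = -5440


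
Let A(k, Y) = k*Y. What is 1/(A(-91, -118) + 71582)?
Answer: 1/82320 ≈ 1.2148e-5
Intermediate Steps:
A(k, Y) = Y*k
1/(A(-91, -118) + 71582) = 1/(-118*(-91) + 71582) = 1/(10738 + 71582) = 1/82320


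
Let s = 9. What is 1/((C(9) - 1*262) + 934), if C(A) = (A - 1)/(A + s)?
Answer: 9/6052 ≈ 0.0014871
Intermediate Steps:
C(A) = (-1 + A)/(9 + A) (C(A) = (A - 1)/(A + 9) = (-1 + A)/(9 + A))
1/((C(9) - 1*262) + 934) = 1/(((-1 + 9)/(9 + 9) - 1*262) + 934) = 1/((8/18 - 262) + 934) = 1/(((1/18)*8 - 262) + 934) = 1/((4/9 - 262) + 934) = 1/(-2354/9 + 934) = 1/(6052/9) = 9/6052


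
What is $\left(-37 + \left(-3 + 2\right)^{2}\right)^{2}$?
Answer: $1296$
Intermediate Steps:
$\left(-37 + \left(-3 + 2\right)^{2}\right)^{2} = \left(-37 + \left(-1\right)^{2}\right)^{2} = \left(-37 + 1\right)^{2} = \left(-36\right)^{2} = 1296$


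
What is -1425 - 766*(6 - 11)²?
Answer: -20575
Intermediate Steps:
-1425 - 766*(6 - 11)² = -1425 - 766*(-5)² = -1425 - 766*25 = -1425 - 19150 = -20575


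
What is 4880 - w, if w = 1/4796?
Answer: 23404479/4796 ≈ 4880.0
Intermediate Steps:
w = 1/4796 ≈ 0.00020851
4880 - w = 4880 - 1*1/4796 = 4880 - 1/4796 = 23404479/4796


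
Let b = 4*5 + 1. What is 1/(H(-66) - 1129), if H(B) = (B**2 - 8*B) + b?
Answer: 1/3776 ≈ 0.00026483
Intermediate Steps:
b = 21 (b = 20 + 1 = 21)
H(B) = 21 + B**2 - 8*B (H(B) = (B**2 - 8*B) + 21 = 21 + B**2 - 8*B)
1/(H(-66) - 1129) = 1/((21 + (-66)**2 - 8*(-66)) - 1129) = 1/((21 + 4356 + 528) - 1129) = 1/(4905 - 1129) = 1/3776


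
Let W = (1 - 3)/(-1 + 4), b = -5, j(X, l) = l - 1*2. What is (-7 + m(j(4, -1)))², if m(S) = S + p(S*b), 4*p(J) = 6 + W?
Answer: 676/9 ≈ 75.111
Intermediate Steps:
j(X, l) = -2 + l (j(X, l) = l - 2 = -2 + l)
W = -⅔ (W = -2/3 = -2*⅓ = -⅔ ≈ -0.66667)
p(J) = 4/3 (p(J) = (6 - ⅔)/4 = (¼)*(16/3) = 4/3)
m(S) = 4/3 + S (m(S) = S + 4/3 = 4/3 + S)
(-7 + m(j(4, -1)))² = (-7 + (4/3 + (-2 - 1)))² = (-7 + (4/3 - 3))² = (-7 - 5/3)² = (-26/3)² = 676/9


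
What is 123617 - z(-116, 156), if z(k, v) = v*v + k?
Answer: 99397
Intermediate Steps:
z(k, v) = k + v² (z(k, v) = v² + k = k + v²)
123617 - z(-116, 156) = 123617 - (-116 + 156²) = 123617 - (-116 + 24336) = 123617 - 1*24220 = 123617 - 24220 = 99397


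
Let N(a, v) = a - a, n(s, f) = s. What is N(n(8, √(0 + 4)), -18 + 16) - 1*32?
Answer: -32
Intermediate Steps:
N(a, v) = 0
N(n(8, √(0 + 4)), -18 + 16) - 1*32 = 0 - 1*32 = 0 - 32 = -32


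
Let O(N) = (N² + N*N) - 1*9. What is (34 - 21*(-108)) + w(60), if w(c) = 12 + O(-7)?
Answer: 2403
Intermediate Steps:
O(N) = -9 + 2*N² (O(N) = (N² + N²) - 9 = 2*N² - 9 = -9 + 2*N²)
w(c) = 101 (w(c) = 12 + (-9 + 2*(-7)²) = 12 + (-9 + 2*49) = 12 + (-9 + 98) = 12 + 89 = 101)
(34 - 21*(-108)) + w(60) = (34 - 21*(-108)) + 101 = (34 + 2268) + 101 = 2302 + 101 = 2403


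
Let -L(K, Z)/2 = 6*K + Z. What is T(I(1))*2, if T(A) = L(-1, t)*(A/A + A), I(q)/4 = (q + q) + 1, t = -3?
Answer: 468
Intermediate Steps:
L(K, Z) = -12*K - 2*Z (L(K, Z) = -2*(6*K + Z) = -2*(Z + 6*K) = -12*K - 2*Z)
I(q) = 4 + 8*q (I(q) = 4*((q + q) + 1) = 4*(2*q + 1) = 4*(1 + 2*q) = 4 + 8*q)
T(A) = 18 + 18*A (T(A) = (-12*(-1) - 2*(-3))*(A/A + A) = (12 + 6)*(1 + A) = 18*(1 + A) = 18 + 18*A)
T(I(1))*2 = (18 + 18*(4 + 8*1))*2 = (18 + 18*(4 + 8))*2 = (18 + 18*12)*2 = (18 + 216)*2 = 234*2 = 468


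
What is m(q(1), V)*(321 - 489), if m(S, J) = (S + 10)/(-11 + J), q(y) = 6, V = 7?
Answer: 672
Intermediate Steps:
m(S, J) = (10 + S)/(-11 + J)
m(q(1), V)*(321 - 489) = ((10 + 6)/(-11 + 7))*(321 - 489) = (16/(-4))*(-168) = -¼*16*(-168) = -4*(-168) = 672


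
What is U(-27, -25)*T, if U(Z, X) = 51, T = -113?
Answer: -5763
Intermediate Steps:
U(-27, -25)*T = 51*(-113) = -5763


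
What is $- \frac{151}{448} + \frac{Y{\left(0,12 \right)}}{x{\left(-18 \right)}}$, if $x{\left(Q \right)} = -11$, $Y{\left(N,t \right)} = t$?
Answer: $- \frac{7037}{4928} \approx -1.428$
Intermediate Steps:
$- \frac{151}{448} + \frac{Y{\left(0,12 \right)}}{x{\left(-18 \right)}} = - \frac{151}{448} + \frac{12}{-11} = \left(-151\right) \frac{1}{448} + 12 \left(- \frac{1}{11}\right) = - \frac{151}{448} - \frac{12}{11} = - \frac{7037}{4928}$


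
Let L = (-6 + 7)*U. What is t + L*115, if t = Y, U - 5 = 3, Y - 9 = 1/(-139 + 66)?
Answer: 67816/73 ≈ 928.99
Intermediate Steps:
Y = 656/73 (Y = 9 + 1/(-139 + 66) = 9 + 1/(-73) = 9 - 1/73 = 656/73 ≈ 8.9863)
U = 8 (U = 5 + 3 = 8)
t = 656/73 ≈ 8.9863
L = 8 (L = (-6 + 7)*8 = 1*8 = 8)
t + L*115 = 656/73 + 8*115 = 656/73 + 920 = 67816/73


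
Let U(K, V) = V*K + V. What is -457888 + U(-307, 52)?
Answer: -473800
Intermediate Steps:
U(K, V) = V + K*V (U(K, V) = K*V + V = V + K*V)
-457888 + U(-307, 52) = -457888 + 52*(1 - 307) = -457888 + 52*(-306) = -457888 - 15912 = -473800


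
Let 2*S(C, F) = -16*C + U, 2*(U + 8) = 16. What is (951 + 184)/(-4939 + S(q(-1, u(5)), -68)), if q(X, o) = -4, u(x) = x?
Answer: -1135/4907 ≈ -0.23130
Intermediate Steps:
U = 0 (U = -8 + (1/2)*16 = -8 + 8 = 0)
S(C, F) = -8*C (S(C, F) = (-16*C + 0)/2 = (-16*C)/2 = -8*C)
(951 + 184)/(-4939 + S(q(-1, u(5)), -68)) = (951 + 184)/(-4939 - 8*(-4)) = 1135/(-4939 + 32) = 1135/(-4907) = 1135*(-1/4907) = -1135/4907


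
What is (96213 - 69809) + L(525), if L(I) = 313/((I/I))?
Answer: 26717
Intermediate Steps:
L(I) = 313 (L(I) = 313/1 = 313*1 = 313)
(96213 - 69809) + L(525) = (96213 - 69809) + 313 = 26404 + 313 = 26717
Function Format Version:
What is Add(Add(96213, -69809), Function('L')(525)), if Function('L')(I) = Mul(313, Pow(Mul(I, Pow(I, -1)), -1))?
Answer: 26717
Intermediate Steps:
Function('L')(I) = 313 (Function('L')(I) = Mul(313, Pow(1, -1)) = Mul(313, 1) = 313)
Add(Add(96213, -69809), Function('L')(525)) = Add(Add(96213, -69809), 313) = Add(26404, 313) = 26717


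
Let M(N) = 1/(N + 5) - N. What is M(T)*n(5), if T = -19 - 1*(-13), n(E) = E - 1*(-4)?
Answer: 45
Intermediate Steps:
n(E) = 4 + E (n(E) = E + 4 = 4 + E)
T = -6 (T = -19 + 13 = -6)
M(N) = 1/(5 + N) - N
M(T)*n(5) = ((1 - 1*(-6)**2 - 5*(-6))/(5 - 6))*(4 + 5) = ((1 - 1*36 + 30)/(-1))*9 = -(1 - 36 + 30)*9 = -1*(-5)*9 = 5*9 = 45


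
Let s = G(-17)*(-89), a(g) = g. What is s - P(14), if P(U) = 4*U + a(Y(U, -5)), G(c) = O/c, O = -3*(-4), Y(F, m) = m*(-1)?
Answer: 31/17 ≈ 1.8235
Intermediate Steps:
Y(F, m) = -m
O = 12
G(c) = 12/c
P(U) = 5 + 4*U (P(U) = 4*U - 1*(-5) = 4*U + 5 = 5 + 4*U)
s = 1068/17 (s = (12/(-17))*(-89) = (12*(-1/17))*(-89) = -12/17*(-89) = 1068/17 ≈ 62.824)
s - P(14) = 1068/17 - (5 + 4*14) = 1068/17 - (5 + 56) = 1068/17 - 1*61 = 1068/17 - 61 = 31/17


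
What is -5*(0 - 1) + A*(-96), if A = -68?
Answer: 6533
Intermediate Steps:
-5*(0 - 1) + A*(-96) = -5*(0 - 1) - 68*(-96) = -5*(-1) + 6528 = 5 + 6528 = 6533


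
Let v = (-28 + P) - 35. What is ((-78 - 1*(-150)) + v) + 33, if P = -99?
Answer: -57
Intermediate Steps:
v = -162 (v = (-28 - 99) - 35 = -127 - 35 = -162)
((-78 - 1*(-150)) + v) + 33 = ((-78 - 1*(-150)) - 162) + 33 = ((-78 + 150) - 162) + 33 = (72 - 162) + 33 = -90 + 33 = -57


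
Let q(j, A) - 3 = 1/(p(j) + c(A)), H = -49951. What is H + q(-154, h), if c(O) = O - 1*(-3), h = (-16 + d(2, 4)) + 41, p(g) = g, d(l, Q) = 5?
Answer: -6043709/121 ≈ -49948.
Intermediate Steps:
h = 30 (h = (-16 + 5) + 41 = -11 + 41 = 30)
c(O) = 3 + O (c(O) = O + 3 = 3 + O)
q(j, A) = 3 + 1/(3 + A + j) (q(j, A) = 3 + 1/(j + (3 + A)) = 3 + 1/(3 + A + j))
H + q(-154, h) = -49951 + (10 + 3*30 + 3*(-154))/(3 + 30 - 154) = -49951 + (10 + 90 - 462)/(-121) = -49951 - 1/121*(-362) = -49951 + 362/121 = -6043709/121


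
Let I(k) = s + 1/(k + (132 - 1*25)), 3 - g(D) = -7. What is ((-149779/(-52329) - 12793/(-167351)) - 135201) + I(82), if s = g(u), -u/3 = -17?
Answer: -74584678109834776/551710560177 ≈ -1.3519e+5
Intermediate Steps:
u = 51 (u = -3*(-17) = 51)
g(D) = 10 (g(D) = 3 - 1*(-7) = 3 + 7 = 10)
s = 10
I(k) = 10 + 1/(107 + k) (I(k) = 10 + 1/(k + (132 - 1*25)) = 10 + 1/(k + (132 - 25)) = 10 + 1/(k + 107) = 10 + 1/(107 + k))
((-149779/(-52329) - 12793/(-167351)) - 135201) + I(82) = ((-149779/(-52329) - 12793/(-167351)) - 135201) + (1071 + 10*82)/(107 + 82) = ((-149779*(-1/52329) - 12793*(-1/167351)) - 135201) + (1071 + 820)/189 = ((149779/52329 + 12793/167351) - 135201) + (1/189)*1891 = (25735110326/8757310479 - 135201) + 1891/189 = -1183971398960953/8757310479 + 1891/189 = -74584678109834776/551710560177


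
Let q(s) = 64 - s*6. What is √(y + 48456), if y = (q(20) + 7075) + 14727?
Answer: √70202 ≈ 264.96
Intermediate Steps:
q(s) = 64 - 6*s
y = 21746 (y = ((64 - 6*20) + 7075) + 14727 = ((64 - 120) + 7075) + 14727 = (-56 + 7075) + 14727 = 7019 + 14727 = 21746)
√(y + 48456) = √(21746 + 48456) = √70202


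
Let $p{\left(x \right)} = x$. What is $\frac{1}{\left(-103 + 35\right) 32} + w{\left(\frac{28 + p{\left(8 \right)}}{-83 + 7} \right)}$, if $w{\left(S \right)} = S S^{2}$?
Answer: $- \frac{1593163}{14925184} \approx -0.10674$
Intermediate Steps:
$w{\left(S \right)} = S^{3}$
$\frac{1}{\left(-103 + 35\right) 32} + w{\left(\frac{28 + p{\left(8 \right)}}{-83 + 7} \right)} = \frac{1}{\left(-103 + 35\right) 32} + \left(\frac{28 + 8}{-83 + 7}\right)^{3} = \frac{1}{\left(-68\right) 32} + \left(\frac{36}{-76}\right)^{3} = \frac{1}{-2176} + \left(36 \left(- \frac{1}{76}\right)\right)^{3} = - \frac{1}{2176} + \left(- \frac{9}{19}\right)^{3} = - \frac{1}{2176} - \frac{729}{6859} = - \frac{1593163}{14925184}$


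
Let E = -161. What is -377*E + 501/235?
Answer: 14264296/235 ≈ 60699.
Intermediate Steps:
-377*E + 501/235 = -377*(-161) + 501/235 = 60697 + 501*(1/235) = 60697 + 501/235 = 14264296/235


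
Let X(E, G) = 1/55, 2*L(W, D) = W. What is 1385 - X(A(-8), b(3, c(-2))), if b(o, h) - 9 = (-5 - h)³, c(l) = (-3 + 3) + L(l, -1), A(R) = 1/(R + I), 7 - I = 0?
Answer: 76174/55 ≈ 1385.0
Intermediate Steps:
L(W, D) = W/2
I = 7 (I = 7 - 1*0 = 7 + 0 = 7)
A(R) = 1/(7 + R) (A(R) = 1/(R + 7) = 1/(7 + R))
c(l) = l/2 (c(l) = (-3 + 3) + l/2 = 0 + l/2 = l/2)
b(o, h) = 9 + (-5 - h)³
X(E, G) = 1/55
1385 - X(A(-8), b(3, c(-2))) = 1385 - 1*1/55 = 1385 - 1/55 = 76174/55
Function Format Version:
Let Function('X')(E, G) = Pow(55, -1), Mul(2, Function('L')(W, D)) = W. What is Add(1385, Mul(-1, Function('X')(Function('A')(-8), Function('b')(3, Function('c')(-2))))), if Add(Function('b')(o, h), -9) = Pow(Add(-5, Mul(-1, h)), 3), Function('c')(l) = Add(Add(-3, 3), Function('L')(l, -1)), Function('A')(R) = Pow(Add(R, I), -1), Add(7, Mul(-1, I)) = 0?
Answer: Rational(76174, 55) ≈ 1385.0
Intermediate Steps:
Function('L')(W, D) = Mul(Rational(1, 2), W)
I = 7 (I = Add(7, Mul(-1, 0)) = Add(7, 0) = 7)
Function('A')(R) = Pow(Add(7, R), -1) (Function('A')(R) = Pow(Add(R, 7), -1) = Pow(Add(7, R), -1))
Function('c')(l) = Mul(Rational(1, 2), l) (Function('c')(l) = Add(Add(-3, 3), Mul(Rational(1, 2), l)) = Add(0, Mul(Rational(1, 2), l)) = Mul(Rational(1, 2), l))
Function('b')(o, h) = Add(9, Pow(Add(-5, Mul(-1, h)), 3))
Function('X')(E, G) = Rational(1, 55)
Add(1385, Mul(-1, Function('X')(Function('A')(-8), Function('b')(3, Function('c')(-2))))) = Add(1385, Mul(-1, Rational(1, 55))) = Add(1385, Rational(-1, 55)) = Rational(76174, 55)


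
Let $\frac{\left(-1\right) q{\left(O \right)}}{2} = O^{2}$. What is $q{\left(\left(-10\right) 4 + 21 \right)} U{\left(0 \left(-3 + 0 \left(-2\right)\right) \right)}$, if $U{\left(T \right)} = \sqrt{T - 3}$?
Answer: $- 722 i \sqrt{3} \approx - 1250.5 i$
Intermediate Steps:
$U{\left(T \right)} = \sqrt{-3 + T}$
$q{\left(O \right)} = - 2 O^{2}$
$q{\left(\left(-10\right) 4 + 21 \right)} U{\left(0 \left(-3 + 0 \left(-2\right)\right) \right)} = - 2 \left(\left(-10\right) 4 + 21\right)^{2} \sqrt{-3 + 0 \left(-3 + 0 \left(-2\right)\right)} = - 2 \left(-40 + 21\right)^{2} \sqrt{-3 + 0 \left(-3 + 0\right)} = - 2 \left(-19\right)^{2} \sqrt{-3 + 0 \left(-3\right)} = \left(-2\right) 361 \sqrt{-3 + 0} = - 722 \sqrt{-3} = - 722 i \sqrt{3}$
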